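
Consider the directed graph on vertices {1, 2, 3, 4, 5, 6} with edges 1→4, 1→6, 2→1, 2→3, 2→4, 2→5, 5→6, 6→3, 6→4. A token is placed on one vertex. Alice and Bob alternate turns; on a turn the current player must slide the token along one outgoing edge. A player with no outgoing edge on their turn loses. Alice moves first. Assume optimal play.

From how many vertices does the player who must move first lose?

Classify positions by backward induction: terminal positions (no move available) are L. From any other position, the mover wins iff some move reaches an L.
Every edge goes from a vertex to one that appears earlier in the order 4, 3, 6, 1, 5, 2, so processing vertices in that order labels each vertex after all of its successors.
4: no outgoing edge → L
3: no outgoing edge → L
6: can move to 3, which is L ⇒ W
1: can move to 4, which is L ⇒ W
5: the only move is to 6(W), a W ⇒ L
2: can move to 5, which is L ⇒ W
The L vertices are 3, 4, 5; that is 3 in all.

3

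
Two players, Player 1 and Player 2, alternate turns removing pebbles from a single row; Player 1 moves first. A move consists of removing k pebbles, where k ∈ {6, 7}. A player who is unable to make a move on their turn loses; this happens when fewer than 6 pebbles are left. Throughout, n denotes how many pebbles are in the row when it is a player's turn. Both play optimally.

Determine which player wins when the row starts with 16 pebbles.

Build the W/L table. Terminal = L. A non-terminal position is W if it has a move to some L; otherwise it is L.
n=0: no move → L
n=1: no move → L
n=2: no move → L
n=3: no move → L
n=4: no move → L
n=5: no move → L
n=6: →0(L), so W
n=7: →1(L), so W
n=8: →2(L), so W
n=9: →3(L), so W
n=10: →4(L), so W
n=11: →5(L), so W
n=12: →5(L), so W
n=13: →7(W), 6(W) — all W, so L
n=14: →8(W), 7(W) — all W, so L
n=15: →9(W), 8(W) — all W, so L
n=16: →10(W), 9(W) — all W, so L
Every move from 16 reaches a W position, so the mover loses.

Player 2 wins.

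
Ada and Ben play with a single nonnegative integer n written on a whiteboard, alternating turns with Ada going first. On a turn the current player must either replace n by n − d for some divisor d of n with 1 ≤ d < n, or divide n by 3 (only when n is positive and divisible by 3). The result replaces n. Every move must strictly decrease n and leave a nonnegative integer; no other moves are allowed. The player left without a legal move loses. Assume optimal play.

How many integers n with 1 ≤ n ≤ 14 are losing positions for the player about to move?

6

Classify positions by backward induction: terminal positions (no move available) are L. From any other position, the mover wins iff some move reaches an L.
n=0: no move → L
n=1: no move → L
n=2: →1(L), so W
n=3: →1(L), so W
n=4: →2(W), 3(W) — all W, so L
n=5: →4(L), so W
n=6: →4(L), so W
n=7: →6(W) only, which is W, so L
n=8: →4(L), so W
n=9: →3(W), 6(W), 8(W) — all W, so L
n=10: →9(L), so W
n=11: →10(W) only, which is W, so L
n=12: →4(L), so W
n=13: →12(W) only, which is W, so L
n=14: →7(L), so W
L entries with 1 ≤ n ≤ 14 (n=0 is outside the asked range and is not counted): n = 1, 4, 7, 9, 11, 13; that makes 6.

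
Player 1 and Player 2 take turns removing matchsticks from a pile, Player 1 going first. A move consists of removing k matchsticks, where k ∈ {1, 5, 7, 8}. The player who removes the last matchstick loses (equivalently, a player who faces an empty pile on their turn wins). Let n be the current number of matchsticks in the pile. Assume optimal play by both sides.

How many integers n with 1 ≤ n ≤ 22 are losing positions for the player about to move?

Use the standard recursion: the mover wins at a terminal position; elsewhere, the mover wins exactly when some move hands the opponent an L position.
n=0: no move; the opponent has just taken the last matchstick and therefore loses → W
n=1: only reaches 0(W), which is W → L
n=2: reaches L-position 1 → W
n=3: only reaches 2(W), which is W → L
n=4: reaches L-position 3 → W
n=5: only reaches 4(W), 0(W), all W → L
n=6: reaches L-position 5 → W
n=7: only reaches 6(W), 2(W), 0(W), all W → L
n=8: reaches L-position 7 → W
n=9: reaches L-position 1 → W
n=10: reaches L-position 5 → W
n=11: reaches L-position 3 → W
n=12: reaches L-position 7 → W
n=13: reaches L-position 5 → W
n=14: reaches L-position 7 → W
n=15: reaches L-position 7 → W
n=16: only reaches 15(W), 11(W), 9(W), 8(W), all W → L
n=17: reaches L-position 16 → W
n=18: only reaches 17(W), 13(W), 11(W), 10(W), all W → L
n=19: reaches L-position 18 → W
n=20: only reaches 19(W), 15(W), 13(W), 12(W), all W → L
n=21: reaches L-position 20 → W
n=22: only reaches 21(W), 17(W), 15(W), 14(W), all W → L
L entries with 1 ≤ n ≤ 22 (the range starts at n=1): n = 1, 3, 5, 7, 16, 18, 20, 22; that makes 8.

8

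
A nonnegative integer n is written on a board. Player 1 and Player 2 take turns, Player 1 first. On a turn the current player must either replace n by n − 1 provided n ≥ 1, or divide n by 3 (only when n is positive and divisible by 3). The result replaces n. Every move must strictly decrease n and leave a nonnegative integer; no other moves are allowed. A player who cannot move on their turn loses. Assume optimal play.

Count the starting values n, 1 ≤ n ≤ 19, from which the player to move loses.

Build the W/L table. Terminal = L. A non-terminal position is W if it has a move to some L; otherwise it is L.
n=0: no move → L
n=1: can move to 0, which is L ⇒ W
n=2: the only move is to 1(W), a W ⇒ L
n=3: can move to 2, which is L ⇒ W
n=4: the only move is to 3(W), a W ⇒ L
n=5: can move to 4, which is L ⇒ W
n=6: can move to 2, which is L ⇒ W
n=7: the only move is to 6(W), a W ⇒ L
n=8: can move to 7, which is L ⇒ W
n=9: moves to 3(W), 8(W); every one is W ⇒ L
n=10: can move to 9, which is L ⇒ W
n=11: the only move is to 10(W), a W ⇒ L
n=12: can move to 4, which is L ⇒ W
n=13: the only move is to 12(W), a W ⇒ L
n=14: can move to 13, which is L ⇒ W
n=15: moves to 5(W), 14(W); every one is W ⇒ L
n=16: can move to 15, which is L ⇒ W
n=17: the only move is to 16(W), a W ⇒ L
n=18: can move to 17, which is L ⇒ W
n=19: the only move is to 18(W), a W ⇒ L
L entries with 1 ≤ n ≤ 19 (n=0 is outside the asked range and is not counted): n = 2, 4, 7, 9, 11, 13, 15, 17, 19; that makes 9.

9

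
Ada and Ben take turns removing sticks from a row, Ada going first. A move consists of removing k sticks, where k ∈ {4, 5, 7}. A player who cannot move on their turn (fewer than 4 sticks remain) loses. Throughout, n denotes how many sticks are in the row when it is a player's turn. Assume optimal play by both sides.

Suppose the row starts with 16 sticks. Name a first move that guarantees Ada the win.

Remove 4, leaving 12.

Compute win/loss labels from the base case upward. A position with no move is L. Any other position is W if it can reach an L in one move, else L.
n=0: no move → L
n=1: no move → L
n=2: no move → L
n=3: no move → L
n=4: →0(L), so W
n=5: →1(L), so W
n=6: →2(L), so W
n=7: →3(L), so W
n=8: →3(L), so W
n=9: →2(L), so W
n=10: →3(L), so W
n=11: →7(W), 6(W), 4(W) — all W, so L
n=12: →8(W), 7(W), 5(W) — all W, so L
n=13: →9(W), 8(W), 6(W) — all W, so L
n=14: →10(W), 9(W), 7(W) — all W, so L
n=15: →11(L), so W
n=16: →12(L), so W
From 16, the L positions reachable in one move are: 12, 11. Any move reaching one of these is winning.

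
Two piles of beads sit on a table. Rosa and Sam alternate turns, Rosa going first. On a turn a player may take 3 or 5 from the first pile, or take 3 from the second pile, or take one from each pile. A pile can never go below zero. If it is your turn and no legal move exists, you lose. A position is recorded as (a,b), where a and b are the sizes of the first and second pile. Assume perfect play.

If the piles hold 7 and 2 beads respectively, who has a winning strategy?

Rosa wins.

Work bottom-up. With no move the player to move loses. Otherwise the position is W if at least one move leads to an L position for the opponent, and L if every move leads to a W.
No move ever increases a pile, so every position that can arise here has a ≤ 7 and b ≤ 2; it is enough to label the cells with 0 ≤ a ≤ 7 and 0 ≤ b ≤ 2.
Every move lowers a or b (never raises either), so fill the grid row by row in increasing a, and left to right within a row: each cell's successors are then already labelled.
      b=0  b=1  b=2
a=0:    L    L    L
a=1:    L    W    W
a=2:    L    W    L
a=3:    W    W    W
a=4:    W    L    L
a=5:    W    W    W
a=6:    W    L    L
a=7:    W    W    W
Cells with no legal move (terminal, hence L): (0,0), (0,1), (0,2), (1,0), (2,0).
The remaining L cells, each justified by listing all of its moves:
(2,2): L (sole option (1,1)(W) is W)
(4,1): L (options (1,1)(W), (3,0)(W) are all W)
(4,2): L (options (1,2)(W), (3,1)(W) are all W)
(6,1): L (options (3,1)(W), (1,1)(W), (5,0)(W) are all W)
(6,2): L (options (3,2)(W), (1,2)(W), (5,1)(W) are all W)
Every other cell has at least one move into one of the L cells above, so it is W.
The starting position (7,2) is W: Rosa should move to (4,2), handing over an L position.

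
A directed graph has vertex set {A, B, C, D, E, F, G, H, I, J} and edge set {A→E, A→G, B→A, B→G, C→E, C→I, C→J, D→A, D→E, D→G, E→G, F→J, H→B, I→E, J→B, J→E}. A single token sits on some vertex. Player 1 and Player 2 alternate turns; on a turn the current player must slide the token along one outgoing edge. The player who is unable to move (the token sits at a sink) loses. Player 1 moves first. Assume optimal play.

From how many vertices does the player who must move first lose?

4

Positions with no move are L. A position that does have a move is losing for the player to move precisely when every available move leads to a winning position for the opponent. Fill in the labels:
Every edge goes from a vertex to one that appears earlier in the order G, E, A, B, I, J, D, F, H, C, so processing vertices in that order labels each vertex after all of its successors.
G: no outgoing edge → L
E: →G(L), so W
A: →G(L), so W
B: →G(L), so W
I: →E(W) only, which is W, so L
J: →B(W), E(W) — all W, so L
D: →G(L), so W
F: →J(L), so W
H: →B(W) only, which is W, so L
C: →J(L), so W
The L vertices are G, H, I, J; that is 4 in all.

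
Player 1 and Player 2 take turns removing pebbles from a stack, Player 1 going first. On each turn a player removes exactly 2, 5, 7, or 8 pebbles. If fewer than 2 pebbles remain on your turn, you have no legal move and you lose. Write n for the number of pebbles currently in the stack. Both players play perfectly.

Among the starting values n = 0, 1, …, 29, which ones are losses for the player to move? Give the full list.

0, 1, 4, 10, 13, 14, 23, 24, 27

Use the standard recursion: the mover loses at a terminal position; elsewhere, the mover wins exactly when some move hands the opponent an L position.
n=0: no move → L
n=1: no move → L
n=2: reaches L-position 0 → W
n=3: reaches L-position 1 → W
n=4: only reaches 2(W), which is W → L
n=5: reaches L-position 0 → W
n=6: reaches L-position 4 → W
n=7: reaches L-position 0 → W
n=8: reaches L-position 1 → W
n=9: reaches L-position 4 → W
n=10: only reaches 8(W), 5(W), 3(W), 2(W), all W → L
n=11: reaches L-position 4 → W
n=12: reaches L-position 10 → W
n=13: only reaches 11(W), 8(W), 6(W), 5(W), all W → L
n=14: only reaches 12(W), 9(W), 7(W), 6(W), all W → L
n=15: reaches L-position 13 → W
n=16: reaches L-position 14 → W
n=17: reaches L-position 10 → W
n=18: reaches L-position 13 → W
n=19: reaches L-position 14 → W
n=20: reaches L-position 13 → W
n=21: reaches L-position 14 → W
n=22: reaches L-position 14 → W
n=23: only reaches 21(W), 18(W), 16(W), 15(W), all W → L
n=24: only reaches 22(W), 19(W), 17(W), 16(W), all W → L
n=25: reaches L-position 23 → W
n=26: reaches L-position 24 → W
n=27: only reaches 25(W), 22(W), 20(W), 19(W), all W → L
n=28: reaches L-position 23 → W
n=29: reaches L-position 27 → W
Reading off the rows marked L gives the requested list; there are 9 such values of n.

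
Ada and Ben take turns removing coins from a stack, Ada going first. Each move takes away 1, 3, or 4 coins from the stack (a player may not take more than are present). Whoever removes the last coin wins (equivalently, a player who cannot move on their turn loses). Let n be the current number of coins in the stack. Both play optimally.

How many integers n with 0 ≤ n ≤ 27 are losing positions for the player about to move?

Classify positions by backward induction: terminal positions (no move available) are L. From any other position, the mover wins iff some move reaches an L.
n=0: no move → L
n=1: →0(L), so W
n=2: →1(W) only, which is W, so L
n=3: →2(L), so W
n=4: →0(L), so W
n=5: →2(L), so W
n=6: →2(L), so W
n=7: →6(W), 4(W), 3(W) — all W, so L
n=8: →7(L), so W
n=9: →8(W), 6(W), 5(W) — all W, so L
n=10: →9(L), so W
n=11: →7(L), so W
n=12: →9(L), so W
n=13: →9(L), so W
n=14: →13(W), 11(W), 10(W) — all W, so L
n=15: →14(L), so W
n=16: →15(W), 13(W), 12(W) — all W, so L
n=17: →16(L), so W
n=18: →14(L), so W
n=19: →16(L), so W
n=20: →16(L), so W
n=21: →20(W), 18(W), 17(W) — all W, so L
n=22: →21(L), so W
n=23: →22(W), 20(W), 19(W) — all W, so L
n=24: →23(L), so W
n=25: →21(L), so W
n=26: →23(L), so W
n=27: →23(L), so W
L entries with 0 ≤ n ≤ 27: n = 0, 2, 7, 9, 14, 16, 21, 23; that makes 8.

8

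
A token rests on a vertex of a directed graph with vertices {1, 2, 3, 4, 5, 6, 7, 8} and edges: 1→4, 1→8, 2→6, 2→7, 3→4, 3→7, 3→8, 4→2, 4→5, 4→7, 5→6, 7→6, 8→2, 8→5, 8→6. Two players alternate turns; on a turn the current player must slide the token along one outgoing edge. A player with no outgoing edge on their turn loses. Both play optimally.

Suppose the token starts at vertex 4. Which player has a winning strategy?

The second player wins.

Work bottom-up. With no move the player to move loses. Otherwise the position is W if at least one move leads to an L position for the opponent, and L if every move leads to a W.
Every edge goes from a vertex to one that appears earlier in the order 6, 7, 2, 5, 4, 8, 3, 1, so processing vertices in that order labels each vertex after all of its successors.
6: no outgoing edge → L
7: W (go to 6, an L position)
2: W (go to 6, an L position)
5: W (go to 6, an L position)
4: L (options 5(W), 2(W), 7(W) are all W)
8: W (go to 6, an L position)
3: W (go to 4, an L position)
1: W (go to 4, an L position)
Every move from 4 reaches a W position, so the mover loses.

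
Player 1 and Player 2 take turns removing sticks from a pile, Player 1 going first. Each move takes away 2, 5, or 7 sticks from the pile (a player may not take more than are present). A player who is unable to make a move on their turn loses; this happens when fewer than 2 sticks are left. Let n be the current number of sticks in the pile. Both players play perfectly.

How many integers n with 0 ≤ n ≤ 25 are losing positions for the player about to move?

Compute win/loss labels from the base case upward. A position with no move is L. Any other position is W if it can reach an L in one move, else L.
n=0: no move → L
n=1: no move → L
n=2: can move to 0, which is L ⇒ W
n=3: can move to 1, which is L ⇒ W
n=4: the only move is to 2(W), a W ⇒ L
n=5: can move to 0, which is L ⇒ W
n=6: can move to 4, which is L ⇒ W
n=7: can move to 0, which is L ⇒ W
n=8: can move to 1, which is L ⇒ W
n=9: can move to 4, which is L ⇒ W
n=10: moves to 8(W), 5(W), 3(W); every one is W ⇒ L
n=11: can move to 4, which is L ⇒ W
n=12: can move to 10, which is L ⇒ W
n=13: moves to 11(W), 8(W), 6(W); every one is W ⇒ L
n=14: moves to 12(W), 9(W), 7(W); every one is W ⇒ L
n=15: can move to 13, which is L ⇒ W
n=16: can move to 14, which is L ⇒ W
n=17: can move to 10, which is L ⇒ W
n=18: can move to 13, which is L ⇒ W
n=19: can move to 14, which is L ⇒ W
n=20: can move to 13, which is L ⇒ W
n=21: can move to 14, which is L ⇒ W
n=22: moves to 20(W), 17(W), 15(W); every one is W ⇒ L
n=23: moves to 21(W), 18(W), 16(W); every one is W ⇒ L
n=24: can move to 22, which is L ⇒ W
n=25: can move to 23, which is L ⇒ W
L entries with 0 ≤ n ≤ 25: n = 0, 1, 4, 10, 13, 14, 22, 23; that makes 8.

8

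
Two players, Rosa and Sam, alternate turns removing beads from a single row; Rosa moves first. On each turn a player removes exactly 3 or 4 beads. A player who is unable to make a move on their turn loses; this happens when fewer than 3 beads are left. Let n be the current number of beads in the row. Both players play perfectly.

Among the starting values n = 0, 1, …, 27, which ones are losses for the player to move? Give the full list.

Use the standard recursion: the mover loses at a terminal position; elsewhere, the mover wins exactly when some move hands the opponent an L position.
n=0: no move → L
n=1: no move → L
n=2: no move → L
n=3: →0(L), so W
n=4: →1(L), so W
n=5: →2(L), so W
n=6: →2(L), so W
n=7: →4(W), 3(W) — all W, so L
n=8: →5(W), 4(W) — all W, so L
n=9: →6(W), 5(W) — all W, so L
n=10: →7(L), so W
n=11: →8(L), so W
n=12: →9(L), so W
n=13: →9(L), so W
n=14: →11(W), 10(W) — all W, so L
n=15: →12(W), 11(W) — all W, so L
n=16: →13(W), 12(W) — all W, so L
n=17: →14(L), so W
n=18: →15(L), so W
n=19: →16(L), so W
n=20: →16(L), so W
n=21: →18(W), 17(W) — all W, so L
n=22: →19(W), 18(W) — all W, so L
n=23: →20(W), 19(W) — all W, so L
n=24: →21(L), so W
n=25: →22(L), so W
n=26: →23(L), so W
n=27: →23(L), so W
The losing starting values of n are exactly the entries labelled L in this table (12 of them).

0, 1, 2, 7, 8, 9, 14, 15, 16, 21, 22, 23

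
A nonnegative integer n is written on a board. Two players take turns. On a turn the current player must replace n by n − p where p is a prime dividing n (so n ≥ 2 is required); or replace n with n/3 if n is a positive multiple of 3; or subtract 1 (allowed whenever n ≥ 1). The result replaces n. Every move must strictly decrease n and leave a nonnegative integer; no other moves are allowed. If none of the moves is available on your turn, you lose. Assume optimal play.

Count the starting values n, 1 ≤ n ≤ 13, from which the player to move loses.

2

Build the W/L table. Terminal = L. A non-terminal position is W if it has a move to some L; otherwise it is L.
n=0: no move → L
n=1: W (go to 0, an L position)
n=2: W (go to 0, an L position)
n=3: W (go to 0, an L position)
n=4: L (options 2(W), 3(W) are all W)
n=5: W (go to 0, an L position)
n=6: W (go to 4, an L position)
n=7: W (go to 0, an L position)
n=8: L (options 6(W), 7(W) are all W)
n=9: W (go to 8, an L position)
n=10: W (go to 8, an L position)
n=11: W (go to 0, an L position)
n=12: W (go to 4, an L position)
n=13: W (go to 0, an L position)
L entries with 1 ≤ n ≤ 13 (n=0 is outside the asked range and is not counted): n = 4, 8; that makes 2.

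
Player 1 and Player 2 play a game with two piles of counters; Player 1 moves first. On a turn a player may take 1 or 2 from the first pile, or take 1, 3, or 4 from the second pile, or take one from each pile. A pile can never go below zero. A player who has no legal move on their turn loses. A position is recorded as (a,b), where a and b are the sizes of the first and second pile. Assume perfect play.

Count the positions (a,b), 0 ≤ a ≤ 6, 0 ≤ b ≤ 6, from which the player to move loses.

14

Work bottom-up. With no move the player to move loses. Otherwise the position is W if at least one move leads to an L position for the opponent, and L if every move leads to a W.
Every move lowers a or b (never raises either), so fill the grid row by row in increasing a, and left to right within a row: each cell's successors are then already labelled.
      b=0  b=1  b=2  b=3  b=4  b=5  b=6
a=0:    L    W    L    W    W    W    W
a=1:    W    W    W    W    L    W    L
a=2:    W    L    W    L    W    W    W
a=3:    L    W    W    W    W    L    W
a=4:    W    W    L    W    L    W    W
a=5:    W    L    W    W    W    W    L
a=6:    L    W    W    W    W    L    W
Cells with no legal move (terminal, hence L): (0,0).
The remaining L cells, each justified by listing all of its moves:
(0,2): only reaches (0,1)(W), which is W → L
(1,4): only reaches (0,4)(W), (1,3)(W), (1,1)(W), (1,0)(W), (0,3)(W), all W → L
(1,6): only reaches (0,6)(W), (1,5)(W), (1,3)(W), (1,2)(W), (0,5)(W), all W → L
(2,1): only reaches (1,1)(W), (0,1)(W), (2,0)(W), (1,0)(W), all W → L
(2,3): only reaches (1,3)(W), (0,3)(W), (2,2)(W), (2,0)(W), (1,2)(W), all W → L
(3,0): only reaches (2,0)(W), (1,0)(W), all W → L
(3,5): only reaches (2,5)(W), (1,5)(W), (3,4)(W), (3,2)(W), (3,1)(W), (2,4)(W), all W → L
(4,2): only reaches (3,2)(W), (2,2)(W), (4,1)(W), (3,1)(W), all W → L
(4,4): only reaches (3,4)(W), (2,4)(W), (4,3)(W), (4,1)(W), (4,0)(W), (3,3)(W), all W → L
(5,1): only reaches (4,1)(W), (3,1)(W), (5,0)(W), (4,0)(W), all W → L
(5,6): only reaches (4,6)(W), (3,6)(W), (5,5)(W), (5,3)(W), (5,2)(W), (4,5)(W), all W → L
(6,0): only reaches (5,0)(W), (4,0)(W), all W → L
(6,5): only reaches (5,5)(W), (4,5)(W), (6,4)(W), (6,2)(W), (6,1)(W), (5,4)(W), all W → L
Every other cell has at least one move into one of the L cells above, so it is W.
L cells per row: a=0: 2, a=1: 2, a=2: 2, a=3: 2, a=4: 2, a=5: 2, a=6: 2; total 14.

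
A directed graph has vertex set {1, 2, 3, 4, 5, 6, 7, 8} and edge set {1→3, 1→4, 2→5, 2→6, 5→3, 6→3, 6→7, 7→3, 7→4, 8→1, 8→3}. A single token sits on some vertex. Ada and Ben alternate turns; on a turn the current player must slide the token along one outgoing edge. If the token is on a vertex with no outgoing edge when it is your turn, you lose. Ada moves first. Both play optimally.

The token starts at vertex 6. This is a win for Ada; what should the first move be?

Move to 3.

Classify positions by backward induction: terminal positions (no move available) are L. From any other position, the mover wins iff some move reaches an L.
Every edge goes from a vertex to one that appears earlier in the order 4, 3, 1, 7, 6, 5, 2, 8, so processing vertices in that order labels each vertex after all of its successors.
4: no outgoing edge → L
3: no outgoing edge → L
1: W (go to 3, an L position)
7: W (go to 3, an L position)
6: W (go to 3, an L position)
5: W (go to 3, an L position)
2: L (options 5(W), 6(W) are all W)
8: W (go to 3, an L position)
From 6, the L positions reachable in one move are: 3.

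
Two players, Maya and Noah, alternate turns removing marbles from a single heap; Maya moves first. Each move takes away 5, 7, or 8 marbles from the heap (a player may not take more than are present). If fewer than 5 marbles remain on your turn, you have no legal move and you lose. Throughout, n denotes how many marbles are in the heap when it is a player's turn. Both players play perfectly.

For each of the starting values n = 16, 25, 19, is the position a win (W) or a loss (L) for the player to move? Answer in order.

Work bottom-up. With no move the player to move loses. Otherwise the position is W if at least one move leads to an L position for the opponent, and L if every move leads to a W.
n=0: no move → L
n=1: no move → L
n=2: no move → L
n=3: no move → L
n=4: no move → L
n=5: W (go to 0, an L position)
n=6: W (go to 1, an L position)
n=7: W (go to 2, an L position)
n=8: W (go to 3, an L position)
n=9: W (go to 4, an L position)
n=10: W (go to 3, an L position)
n=11: W (go to 4, an L position)
n=12: W (go to 4, an L position)
n=13: L (options 8(W), 6(W), 5(W) are all W)
n=14: L (options 9(W), 7(W), 6(W) are all W)
n=15: L (options 10(W), 8(W), 7(W) are all W)
n=16: L (options 11(W), 9(W), 8(W) are all W)
n=17: L (options 12(W), 10(W), 9(W) are all W)
n=18: W (go to 13, an L position)
n=19: W (go to 14, an L position)
n=20: W (go to 15, an L position)
n=21: W (go to 16, an L position)
n=22: W (go to 17, an L position)
n=23: W (go to 16, an L position)
n=24: W (go to 17, an L position)
n=25: W (go to 17, an L position)

16: L, 25: W, 19: W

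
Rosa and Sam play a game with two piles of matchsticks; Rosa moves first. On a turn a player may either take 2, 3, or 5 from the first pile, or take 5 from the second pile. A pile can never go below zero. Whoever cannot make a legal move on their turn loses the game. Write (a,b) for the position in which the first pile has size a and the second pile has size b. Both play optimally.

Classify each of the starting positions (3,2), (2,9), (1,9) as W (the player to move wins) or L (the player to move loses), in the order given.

(3,2): W, (2,9): L, (1,9): W

Classify positions by backward induction: terminal positions (no move available) are L. From any other position, the mover wins iff some move reaches an L.
No move ever increases a pile, so every position that can arise here has a ≤ 3 and b ≤ 9; it is enough to label the cells with 0 ≤ a ≤ 3 and 0 ≤ b ≤ 9.
Every move lowers a or b (never raises either), so fill the grid row by row in increasing a, and left to right within a row: each cell's successors are then already labelled.
      b=0  b=1  b=2  b=3  b=4  b=5  b=6  b=7  b=8  b=9
a=0:    L    L    L    L    L    W    W    W    W    W
a=1:    L    L    L    L    L    W    W    W    W    W
a=2:    W    W    W    W    W    L    L    L    L    L
a=3:    W    W    W    W    W    L    L    L    L    L
Cells with no legal move (terminal, hence L): (0,0), (0,1), (0,2), (0,3), (0,4), (1,0), (1,1), (1,2), (1,3), (1,4).
The remaining L cells, each justified by listing all of its moves:
(2,5): moves to (0,5)(W), (2,0)(W); every one is W ⇒ L
(2,6): moves to (0,6)(W), (2,1)(W); every one is W ⇒ L
(2,7): moves to (0,7)(W), (2,2)(W); every one is W ⇒ L
(2,8): moves to (0,8)(W), (2,3)(W); every one is W ⇒ L
(2,9): moves to (0,9)(W), (2,4)(W); every one is W ⇒ L
(3,5): moves to (1,5)(W), (0,5)(W), (3,0)(W); every one is W ⇒ L
(3,6): moves to (1,6)(W), (0,6)(W), (3,1)(W); every one is W ⇒ L
(3,7): moves to (1,7)(W), (0,7)(W), (3,2)(W); every one is W ⇒ L
(3,8): moves to (1,8)(W), (0,8)(W), (3,3)(W); every one is W ⇒ L
(3,9): moves to (1,9)(W), (0,9)(W), (3,4)(W); every one is W ⇒ L
Every other cell has at least one move into one of the L cells above, so it is W.
(3,2): the move to (1,2) reaches an L cell, so W
(2,9): one of the L cells justified above, so L
(1,9): the move to (1,4) reaches an L cell, so W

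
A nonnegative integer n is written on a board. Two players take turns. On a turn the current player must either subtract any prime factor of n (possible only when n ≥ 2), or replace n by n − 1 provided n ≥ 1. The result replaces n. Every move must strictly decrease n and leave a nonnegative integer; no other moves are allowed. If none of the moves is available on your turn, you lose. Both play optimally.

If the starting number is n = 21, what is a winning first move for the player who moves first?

Use the standard recursion: the mover loses at a terminal position; elsewhere, the mover wins exactly when some move hands the opponent an L position.
n=0: no move → L
n=1: can move to 0, which is L ⇒ W
n=2: can move to 0, which is L ⇒ W
n=3: can move to 0, which is L ⇒ W
n=4: moves to 2(W), 3(W); every one is W ⇒ L
n=5: can move to 0, which is L ⇒ W
n=6: can move to 4, which is L ⇒ W
n=7: can move to 0, which is L ⇒ W
n=8: moves to 6(W), 7(W); every one is W ⇒ L
n=9: can move to 8, which is L ⇒ W
n=10: can move to 8, which is L ⇒ W
n=11: can move to 0, which is L ⇒ W
n=12: moves to 9(W), 10(W), 11(W); every one is W ⇒ L
n=13: can move to 0, which is L ⇒ W
n=14: can move to 12, which is L ⇒ W
n=15: can move to 12, which is L ⇒ W
n=16: moves to 14(W), 15(W); every one is W ⇒ L
n=17: can move to 0, which is L ⇒ W
n=18: can move to 16, which is L ⇒ W
n=19: can move to 0, which is L ⇒ W
n=20: moves to 15(W), 18(W), 19(W); every one is W ⇒ L
n=21: can move to 20, which is L ⇒ W
From 21, the L positions reachable in one move are: 20.

Move to 20.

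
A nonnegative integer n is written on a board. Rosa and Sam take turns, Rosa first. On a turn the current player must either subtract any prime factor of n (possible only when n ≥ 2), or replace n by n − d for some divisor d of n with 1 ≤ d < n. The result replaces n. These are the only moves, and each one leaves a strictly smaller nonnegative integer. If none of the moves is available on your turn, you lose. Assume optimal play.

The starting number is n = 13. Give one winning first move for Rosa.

Positions with no move are L. A position that does have a move is losing for the player to move precisely when every available move leads to a winning position for the opponent. Fill in the labels:
n=0: no move → L
n=1: no move → L
n=2: →0(L), so W
n=3: →0(L), so W
n=4: →2(W), 3(W) — all W, so L
n=5: →0(L), so W
n=6: →4(L), so W
n=7: →0(L), so W
n=8: →4(L), so W
n=9: →6(W), 8(W) — all W, so L
n=10: →9(L), so W
n=11: →0(L), so W
n=12: →9(L), so W
n=13: →0(L), so W
From 13, the L positions reachable in one move are: 0.

Move to 0.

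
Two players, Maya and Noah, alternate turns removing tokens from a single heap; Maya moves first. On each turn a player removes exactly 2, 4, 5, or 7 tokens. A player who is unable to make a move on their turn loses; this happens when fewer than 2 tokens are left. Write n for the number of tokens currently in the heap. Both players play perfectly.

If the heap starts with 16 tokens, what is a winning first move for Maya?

Positions with no move are L. A position that does have a move is losing for the player to move precisely when every available move leads to a winning position for the opponent. Fill in the labels:
n=0: no move → L
n=1: no move → L
n=2: reaches L-position 0 → W
n=3: reaches L-position 1 → W
n=4: reaches L-position 0 → W
n=5: reaches L-position 1 → W
n=6: reaches L-position 1 → W
n=7: reaches L-position 0 → W
n=8: reaches L-position 1 → W
n=9: only reaches 7(W), 5(W), 4(W), 2(W), all W → L
n=10: only reaches 8(W), 6(W), 5(W), 3(W), all W → L
n=11: reaches L-position 9 → W
n=12: reaches L-position 10 → W
n=13: reaches L-position 9 → W
n=14: reaches L-position 10 → W
n=15: reaches L-position 10 → W
n=16: reaches L-position 9 → W
From 16, the L positions reachable in one move are: 9.

Remove 7, leaving 9.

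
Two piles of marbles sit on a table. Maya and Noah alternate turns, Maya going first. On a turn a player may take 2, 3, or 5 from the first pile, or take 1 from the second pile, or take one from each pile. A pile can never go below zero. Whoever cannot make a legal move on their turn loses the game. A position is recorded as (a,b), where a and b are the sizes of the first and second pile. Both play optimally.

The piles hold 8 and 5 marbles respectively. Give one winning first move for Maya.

Label each position W (a win for the player to move) or L (a loss). A position with no legal move is L; any other position is W exactly when some move reaches an L, and L when every move reaches a W.
No move ever increases a pile, so every position that can arise here has a ≤ 8 and b ≤ 5; it is enough to label the cells with 0 ≤ a ≤ 8 and 0 ≤ b ≤ 5.
Every move lowers a or b (never raises either), so fill the grid row by row in increasing a, and left to right within a row: each cell's successors are then already labelled.
      b=0  b=1  b=2  b=3  b=4  b=5
a=0:    L    W    L    W    L    W
a=1:    L    W    L    W    L    W
a=2:    W    W    W    W    W    W
a=3:    W    L    W    L    W    L
a=4:    W    L    W    L    W    L
a=5:    W    W    W    W    W    W
a=6:    W    W    W    W    W    W
a=7:    L    W    L    W    L    W
a=8:    L    W    L    W    L    W
Cells with no legal move (terminal, hence L): (0,0), (1,0).
The remaining L cells, each justified by listing all of its moves:
(0,2): the only move is to (0,1)(W), a W ⇒ L
(0,4): the only move is to (0,3)(W), a W ⇒ L
(1,2): moves to (1,1)(W), (0,1)(W); every one is W ⇒ L
(1,4): moves to (1,3)(W), (0,3)(W); every one is W ⇒ L
(3,1): moves to (1,1)(W), (0,1)(W), (3,0)(W), (2,0)(W); every one is W ⇒ L
(3,3): moves to (1,3)(W), (0,3)(W), (3,2)(W), (2,2)(W); every one is W ⇒ L
(3,5): moves to (1,5)(W), (0,5)(W), (3,4)(W), (2,4)(W); every one is W ⇒ L
(4,1): moves to (2,1)(W), (1,1)(W), (4,0)(W), (3,0)(W); every one is W ⇒ L
(4,3): moves to (2,3)(W), (1,3)(W), (4,2)(W), (3,2)(W); every one is W ⇒ L
(4,5): moves to (2,5)(W), (1,5)(W), (4,4)(W), (3,4)(W); every one is W ⇒ L
(7,0): moves to (5,0)(W), (4,0)(W), (2,0)(W); every one is W ⇒ L
(7,2): moves to (5,2)(W), (4,2)(W), (2,2)(W), (7,1)(W), (6,1)(W); every one is W ⇒ L
(7,4): moves to (5,4)(W), (4,4)(W), (2,4)(W), (7,3)(W), (6,3)(W); every one is W ⇒ L
(8,0): moves to (6,0)(W), (5,0)(W), (3,0)(W); every one is W ⇒ L
(8,2): moves to (6,2)(W), (5,2)(W), (3,2)(W), (8,1)(W), (7,1)(W); every one is W ⇒ L
(8,4): moves to (6,4)(W), (5,4)(W), (3,4)(W), (8,3)(W), (7,3)(W); every one is W ⇒ L
Every other cell has at least one move into one of the L cells above, so it is W.
From (8,5), the L positions reachable in one move are: (3,5), (8,4), (7,4). Any move reaching one of these is winning.

Move to (3,5).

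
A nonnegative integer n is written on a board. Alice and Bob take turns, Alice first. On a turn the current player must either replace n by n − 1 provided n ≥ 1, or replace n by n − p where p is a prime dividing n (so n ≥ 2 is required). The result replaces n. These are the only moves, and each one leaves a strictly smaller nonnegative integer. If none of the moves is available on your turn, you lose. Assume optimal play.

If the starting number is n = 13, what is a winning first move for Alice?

Move to 0.

Build the W/L table. Terminal = L. A non-terminal position is W if it has a move to some L; otherwise it is L.
n=0: no move → L
n=1: →0(L), so W
n=2: →0(L), so W
n=3: →0(L), so W
n=4: →2(W), 3(W) — all W, so L
n=5: →0(L), so W
n=6: →4(L), so W
n=7: →0(L), so W
n=8: →6(W), 7(W) — all W, so L
n=9: →8(L), so W
n=10: →8(L), so W
n=11: →0(L), so W
n=12: →9(W), 10(W), 11(W) — all W, so L
n=13: →0(L), so W
From 13, the L positions reachable in one move are: 0, 12. Any move reaching one of these is winning.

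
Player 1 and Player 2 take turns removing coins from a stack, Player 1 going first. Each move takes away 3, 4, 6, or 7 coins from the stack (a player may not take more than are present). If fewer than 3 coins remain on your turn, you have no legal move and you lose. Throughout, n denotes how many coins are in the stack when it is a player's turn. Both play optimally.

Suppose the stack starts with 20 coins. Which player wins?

Use the standard recursion: the mover loses at a terminal position; elsewhere, the mover wins exactly when some move hands the opponent an L position.
n=0: no move → L
n=1: no move → L
n=2: no move → L
n=3: can move to 0, which is L ⇒ W
n=4: can move to 1, which is L ⇒ W
n=5: can move to 2, which is L ⇒ W
n=6: can move to 2, which is L ⇒ W
n=7: can move to 1, which is L ⇒ W
n=8: can move to 2, which is L ⇒ W
n=9: can move to 2, which is L ⇒ W
n=10: moves to 7(W), 6(W), 4(W), 3(W); every one is W ⇒ L
n=11: moves to 8(W), 7(W), 5(W), 4(W); every one is W ⇒ L
n=12: moves to 9(W), 8(W), 6(W), 5(W); every one is W ⇒ L
n=13: can move to 10, which is L ⇒ W
n=14: can move to 11, which is L ⇒ W
n=15: can move to 12, which is L ⇒ W
n=16: can move to 12, which is L ⇒ W
n=17: can move to 11, which is L ⇒ W
n=18: can move to 12, which is L ⇒ W
n=19: can move to 12, which is L ⇒ W
n=20: moves to 17(W), 16(W), 14(W), 13(W); every one is W ⇒ L
Every move from 20 reaches a W position, so the mover loses.

Player 2 wins.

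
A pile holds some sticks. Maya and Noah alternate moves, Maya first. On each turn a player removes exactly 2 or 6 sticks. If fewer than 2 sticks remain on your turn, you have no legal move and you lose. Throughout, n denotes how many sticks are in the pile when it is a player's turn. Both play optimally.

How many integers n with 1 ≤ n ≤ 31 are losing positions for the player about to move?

Build the W/L table. Terminal = L. A non-terminal position is W if it has a move to some L; otherwise it is L.
n=0: no move → L
n=1: no move → L
n=2: can move to 0, which is L ⇒ W
n=3: can move to 1, which is L ⇒ W
n=4: the only move is to 2(W), a W ⇒ L
n=5: the only move is to 3(W), a W ⇒ L
n=6: can move to 4, which is L ⇒ W
n=7: can move to 5, which is L ⇒ W
n=8: moves to 6(W), 2(W); every one is W ⇒ L
n=9: moves to 7(W), 3(W); every one is W ⇒ L
n=10: can move to 8, which is L ⇒ W
n=11: can move to 9, which is L ⇒ W
n=12: moves to 10(W), 6(W); every one is W ⇒ L
n=13: moves to 11(W), 7(W); every one is W ⇒ L
n=14: can move to 12, which is L ⇒ W
n=15: can move to 13, which is L ⇒ W
n=16: moves to 14(W), 10(W); every one is W ⇒ L
n=17: moves to 15(W), 11(W); every one is W ⇒ L
n=18: can move to 16, which is L ⇒ W
n=19: can move to 17, which is L ⇒ W
n=20: moves to 18(W), 14(W); every one is W ⇒ L
n=21: moves to 19(W), 15(W); every one is W ⇒ L
n=22: can move to 20, which is L ⇒ W
n=23: can move to 21, which is L ⇒ W
n=24: moves to 22(W), 18(W); every one is W ⇒ L
n=25: moves to 23(W), 19(W); every one is W ⇒ L
n=26: can move to 24, which is L ⇒ W
n=27: can move to 25, which is L ⇒ W
n=28: moves to 26(W), 22(W); every one is W ⇒ L
n=29: moves to 27(W), 23(W); every one is W ⇒ L
n=30: can move to 28, which is L ⇒ W
n=31: can move to 29, which is L ⇒ W
L entries with 1 ≤ n ≤ 31 (n=0 is outside the asked range and is not counted): n = 1, 4, 5, 8, 9, 12, 13, 16, 17, 20, 21, 24, 25, 28, 29; that makes 15.

15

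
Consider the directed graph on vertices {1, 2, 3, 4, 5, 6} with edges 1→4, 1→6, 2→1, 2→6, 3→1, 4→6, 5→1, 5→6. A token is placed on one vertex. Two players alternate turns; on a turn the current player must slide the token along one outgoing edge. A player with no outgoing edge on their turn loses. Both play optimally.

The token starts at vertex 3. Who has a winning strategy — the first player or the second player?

Positions with no move are L. A position that does have a move is losing for the player to move precisely when every available move leads to a winning position for the opponent. Fill in the labels:
Every edge goes from a vertex to one that appears earlier in the order 6, 4, 1, 5, 3, 2, so processing vertices in that order labels each vertex after all of its successors.
6: no outgoing edge → L
4: reaches L-position 6 → W
1: reaches L-position 6 → W
5: reaches L-position 6 → W
3: only reaches 1(W), which is W → L
2: reaches L-position 6 → W
Every move from 3 reaches a W position, so the mover loses.

The second player wins.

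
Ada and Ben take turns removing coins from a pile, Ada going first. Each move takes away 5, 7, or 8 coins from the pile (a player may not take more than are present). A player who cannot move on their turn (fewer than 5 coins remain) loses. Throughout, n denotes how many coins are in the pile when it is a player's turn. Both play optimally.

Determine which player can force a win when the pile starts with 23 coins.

Positions with no move are L. A position that does have a move is losing for the player to move precisely when every available move leads to a winning position for the opponent. Fill in the labels:
n=0: no move → L
n=1: no move → L
n=2: no move → L
n=3: no move → L
n=4: no move → L
n=5: reaches L-position 0 → W
n=6: reaches L-position 1 → W
n=7: reaches L-position 2 → W
n=8: reaches L-position 3 → W
n=9: reaches L-position 4 → W
n=10: reaches L-position 3 → W
n=11: reaches L-position 4 → W
n=12: reaches L-position 4 → W
n=13: only reaches 8(W), 6(W), 5(W), all W → L
n=14: only reaches 9(W), 7(W), 6(W), all W → L
n=15: only reaches 10(W), 8(W), 7(W), all W → L
n=16: only reaches 11(W), 9(W), 8(W), all W → L
n=17: only reaches 12(W), 10(W), 9(W), all W → L
n=18: reaches L-position 13 → W
n=19: reaches L-position 14 → W
n=20: reaches L-position 15 → W
n=21: reaches L-position 16 → W
n=22: reaches L-position 17 → W
n=23: reaches L-position 16 → W
From 23 Ada can remove 7, leaving 16, reaching an L position.

Ada wins.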